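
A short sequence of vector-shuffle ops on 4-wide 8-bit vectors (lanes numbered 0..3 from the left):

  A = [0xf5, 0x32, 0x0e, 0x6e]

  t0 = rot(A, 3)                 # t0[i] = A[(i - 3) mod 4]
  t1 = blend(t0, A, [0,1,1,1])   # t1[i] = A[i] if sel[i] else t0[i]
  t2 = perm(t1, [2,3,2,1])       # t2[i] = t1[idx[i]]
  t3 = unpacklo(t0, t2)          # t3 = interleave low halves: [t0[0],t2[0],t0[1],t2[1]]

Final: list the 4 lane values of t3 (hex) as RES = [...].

t0 = [0x32, 0x0e, 0x6e, 0xf5]
t1 = [0x32, 0x32, 0x0e, 0x6e]
t2 = [0x0e, 0x6e, 0x0e, 0x32]
t3 = [0x32, 0x0e, 0x0e, 0x6e]

RES = [0x32, 0x0e, 0x0e, 0x6e]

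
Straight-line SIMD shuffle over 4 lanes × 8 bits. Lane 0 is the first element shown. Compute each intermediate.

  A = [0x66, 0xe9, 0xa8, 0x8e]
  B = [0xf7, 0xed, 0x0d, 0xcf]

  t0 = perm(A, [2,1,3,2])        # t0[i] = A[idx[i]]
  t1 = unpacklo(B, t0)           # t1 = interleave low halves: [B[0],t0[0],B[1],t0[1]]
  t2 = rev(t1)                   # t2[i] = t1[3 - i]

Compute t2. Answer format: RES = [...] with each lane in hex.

RES = [0xe9, 0xed, 0xa8, 0xf7]

  t0: a8 e9 8e a8
  t1: f7 a8 ed e9
  t2: e9 ed a8 f7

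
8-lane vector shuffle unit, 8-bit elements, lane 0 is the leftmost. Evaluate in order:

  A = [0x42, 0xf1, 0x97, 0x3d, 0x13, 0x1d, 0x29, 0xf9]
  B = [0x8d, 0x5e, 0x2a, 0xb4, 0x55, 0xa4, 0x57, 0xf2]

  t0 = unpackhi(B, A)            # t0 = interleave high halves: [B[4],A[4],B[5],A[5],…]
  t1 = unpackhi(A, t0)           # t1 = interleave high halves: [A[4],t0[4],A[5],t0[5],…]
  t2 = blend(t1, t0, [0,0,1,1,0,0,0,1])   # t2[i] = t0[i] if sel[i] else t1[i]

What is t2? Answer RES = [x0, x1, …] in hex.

  t0: 55 13 a4 1d 57 29 f2 f9
  t1: 13 57 1d 29 29 f2 f9 f9
  t2: 13 57 a4 1d 29 f2 f9 f9

RES = [0x13, 0x57, 0xa4, 0x1d, 0x29, 0xf2, 0xf9, 0xf9]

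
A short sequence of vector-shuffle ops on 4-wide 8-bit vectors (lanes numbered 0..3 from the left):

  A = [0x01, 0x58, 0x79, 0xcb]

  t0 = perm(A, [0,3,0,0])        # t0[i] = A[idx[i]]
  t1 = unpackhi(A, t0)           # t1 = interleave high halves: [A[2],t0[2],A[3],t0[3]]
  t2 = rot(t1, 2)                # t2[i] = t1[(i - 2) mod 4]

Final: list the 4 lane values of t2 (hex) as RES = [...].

RES = [0xcb, 0x01, 0x79, 0x01]

  t0: 01 cb 01 01
  t1: 79 01 cb 01
  t2: cb 01 79 01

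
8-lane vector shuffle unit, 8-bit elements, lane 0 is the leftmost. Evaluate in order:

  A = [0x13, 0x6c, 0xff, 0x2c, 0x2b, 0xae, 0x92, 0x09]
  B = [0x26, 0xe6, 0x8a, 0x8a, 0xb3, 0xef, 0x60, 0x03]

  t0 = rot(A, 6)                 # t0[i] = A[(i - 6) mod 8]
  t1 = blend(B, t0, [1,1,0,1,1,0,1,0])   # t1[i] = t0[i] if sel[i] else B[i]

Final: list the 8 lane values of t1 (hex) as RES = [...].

t0 = [0xff, 0x2c, 0x2b, 0xae, 0x92, 0x09, 0x13, 0x6c]
t1 = [0xff, 0x2c, 0x8a, 0xae, 0x92, 0xef, 0x13, 0x03]

RES = [ 0xff  0x2c  0x8a  0xae  0x92  0xef  0x13  0x03 ]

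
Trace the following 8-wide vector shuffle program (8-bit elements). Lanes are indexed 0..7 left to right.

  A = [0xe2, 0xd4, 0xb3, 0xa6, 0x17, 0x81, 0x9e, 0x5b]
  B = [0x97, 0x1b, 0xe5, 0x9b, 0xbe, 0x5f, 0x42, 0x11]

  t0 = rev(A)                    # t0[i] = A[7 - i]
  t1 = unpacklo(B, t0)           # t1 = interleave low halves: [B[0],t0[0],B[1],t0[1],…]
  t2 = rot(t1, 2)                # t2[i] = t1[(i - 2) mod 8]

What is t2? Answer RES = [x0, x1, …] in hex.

RES = [ 0x9b  0x17  0x97  0x5b  0x1b  0x9e  0xe5  0x81 ]

  t0: 5b 9e 81 17 a6 b3 d4 e2
  t1: 97 5b 1b 9e e5 81 9b 17
  t2: 9b 17 97 5b 1b 9e e5 81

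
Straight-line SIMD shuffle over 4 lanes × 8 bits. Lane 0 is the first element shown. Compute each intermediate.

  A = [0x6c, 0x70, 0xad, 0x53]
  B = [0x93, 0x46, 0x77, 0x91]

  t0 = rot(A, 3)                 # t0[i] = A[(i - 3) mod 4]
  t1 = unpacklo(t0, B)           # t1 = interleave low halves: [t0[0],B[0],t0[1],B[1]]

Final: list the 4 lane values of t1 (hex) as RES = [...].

t0 = [0x70, 0xad, 0x53, 0x6c]
t1 = [0x70, 0x93, 0xad, 0x46]

RES = [0x70, 0x93, 0xad, 0x46]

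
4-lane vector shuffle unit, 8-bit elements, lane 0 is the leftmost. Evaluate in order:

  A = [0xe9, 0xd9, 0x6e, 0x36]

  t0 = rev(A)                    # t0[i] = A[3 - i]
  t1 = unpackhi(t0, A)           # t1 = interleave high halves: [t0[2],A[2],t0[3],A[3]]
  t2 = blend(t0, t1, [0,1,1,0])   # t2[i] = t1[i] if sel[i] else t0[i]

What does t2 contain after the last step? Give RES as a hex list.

t0 = [0x36, 0x6e, 0xd9, 0xe9]
t1 = [0xd9, 0x6e, 0xe9, 0x36]
t2 = [0x36, 0x6e, 0xe9, 0xe9]

RES = [0x36, 0x6e, 0xe9, 0xe9]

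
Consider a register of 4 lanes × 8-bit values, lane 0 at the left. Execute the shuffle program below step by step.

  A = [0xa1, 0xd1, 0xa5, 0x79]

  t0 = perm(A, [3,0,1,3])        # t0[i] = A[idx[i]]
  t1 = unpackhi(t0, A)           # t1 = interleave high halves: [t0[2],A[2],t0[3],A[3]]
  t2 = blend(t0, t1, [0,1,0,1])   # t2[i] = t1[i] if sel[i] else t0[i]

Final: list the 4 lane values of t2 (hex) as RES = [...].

  t0: 79 a1 d1 79
  t1: d1 a5 79 79
  t2: 79 a5 d1 79

RES = [0x79, 0xa5, 0xd1, 0x79]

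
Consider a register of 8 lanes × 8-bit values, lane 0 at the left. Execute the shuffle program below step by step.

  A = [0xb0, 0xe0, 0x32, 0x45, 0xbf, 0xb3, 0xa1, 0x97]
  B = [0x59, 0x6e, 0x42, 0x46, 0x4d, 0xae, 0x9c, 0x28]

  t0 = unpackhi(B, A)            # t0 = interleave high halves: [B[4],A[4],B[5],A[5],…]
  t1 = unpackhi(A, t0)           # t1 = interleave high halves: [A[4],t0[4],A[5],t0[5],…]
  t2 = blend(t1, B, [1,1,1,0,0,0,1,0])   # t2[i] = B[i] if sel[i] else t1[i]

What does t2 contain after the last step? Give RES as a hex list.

  t0: 4d bf ae b3 9c a1 28 97
  t1: bf 9c b3 a1 a1 28 97 97
  t2: 59 6e 42 a1 a1 28 9c 97

RES = [0x59, 0x6e, 0x42, 0xa1, 0xa1, 0x28, 0x9c, 0x97]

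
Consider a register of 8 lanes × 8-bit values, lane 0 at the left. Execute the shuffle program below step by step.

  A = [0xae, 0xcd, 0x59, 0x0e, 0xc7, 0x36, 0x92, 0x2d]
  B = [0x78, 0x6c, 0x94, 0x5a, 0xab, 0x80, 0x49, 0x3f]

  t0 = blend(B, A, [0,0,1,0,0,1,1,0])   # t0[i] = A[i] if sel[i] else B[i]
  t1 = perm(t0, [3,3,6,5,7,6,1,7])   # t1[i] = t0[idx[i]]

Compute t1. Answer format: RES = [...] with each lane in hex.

→ t0 |78|6c|59|5a|ab|36|92|3f|
→ t1 |5a|5a|92|36|3f|92|6c|3f|

RES = [ 0x5a  0x5a  0x92  0x36  0x3f  0x92  0x6c  0x3f ]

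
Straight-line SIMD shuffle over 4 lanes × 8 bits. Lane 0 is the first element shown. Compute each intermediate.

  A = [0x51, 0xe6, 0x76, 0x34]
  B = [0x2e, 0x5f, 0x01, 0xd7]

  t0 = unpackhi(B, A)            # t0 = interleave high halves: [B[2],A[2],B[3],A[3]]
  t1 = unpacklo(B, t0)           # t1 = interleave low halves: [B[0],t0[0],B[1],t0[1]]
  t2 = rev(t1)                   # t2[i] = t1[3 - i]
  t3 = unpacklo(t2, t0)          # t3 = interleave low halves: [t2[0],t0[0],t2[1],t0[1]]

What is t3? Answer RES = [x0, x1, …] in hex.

RES = [ 0x76  0x01  0x5f  0x76 ]

  t0: 01 76 d7 34
  t1: 2e 01 5f 76
  t2: 76 5f 01 2e
  t3: 76 01 5f 76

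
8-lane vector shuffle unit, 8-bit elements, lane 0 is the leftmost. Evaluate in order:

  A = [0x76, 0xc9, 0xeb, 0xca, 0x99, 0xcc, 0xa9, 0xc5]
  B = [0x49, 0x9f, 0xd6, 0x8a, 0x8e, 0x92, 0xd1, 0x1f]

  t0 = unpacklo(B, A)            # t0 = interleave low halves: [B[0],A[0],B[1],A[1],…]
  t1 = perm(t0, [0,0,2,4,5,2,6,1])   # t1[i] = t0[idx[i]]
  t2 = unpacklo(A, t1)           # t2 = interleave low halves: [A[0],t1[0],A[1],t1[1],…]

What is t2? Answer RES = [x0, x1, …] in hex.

RES = [ 0x76  0x49  0xc9  0x49  0xeb  0x9f  0xca  0xd6 ]

  t0: 49 76 9f c9 d6 eb 8a ca
  t1: 49 49 9f d6 eb 9f 8a 76
  t2: 76 49 c9 49 eb 9f ca d6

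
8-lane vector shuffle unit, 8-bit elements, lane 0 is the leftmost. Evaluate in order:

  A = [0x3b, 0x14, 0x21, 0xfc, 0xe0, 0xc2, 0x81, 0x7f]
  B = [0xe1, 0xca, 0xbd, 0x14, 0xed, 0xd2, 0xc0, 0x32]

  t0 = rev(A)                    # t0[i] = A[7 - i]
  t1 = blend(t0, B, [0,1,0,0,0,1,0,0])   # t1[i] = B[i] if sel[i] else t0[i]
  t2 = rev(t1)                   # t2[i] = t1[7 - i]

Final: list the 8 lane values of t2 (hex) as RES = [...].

RES = [ 0x3b  0x14  0xd2  0xfc  0xe0  0xc2  0xca  0x7f ]

→ t0 |7f|81|c2|e0|fc|21|14|3b|
→ t1 |7f|ca|c2|e0|fc|d2|14|3b|
→ t2 |3b|14|d2|fc|e0|c2|ca|7f|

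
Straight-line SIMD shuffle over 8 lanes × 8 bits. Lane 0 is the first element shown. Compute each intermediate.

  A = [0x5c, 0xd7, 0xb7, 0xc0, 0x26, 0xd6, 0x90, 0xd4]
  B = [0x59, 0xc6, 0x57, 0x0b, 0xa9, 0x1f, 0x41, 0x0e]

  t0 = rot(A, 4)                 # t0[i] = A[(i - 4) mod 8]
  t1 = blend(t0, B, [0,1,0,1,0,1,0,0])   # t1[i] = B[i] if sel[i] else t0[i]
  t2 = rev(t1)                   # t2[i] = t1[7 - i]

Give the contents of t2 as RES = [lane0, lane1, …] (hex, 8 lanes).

RES = [0xc0, 0xb7, 0x1f, 0x5c, 0x0b, 0x90, 0xc6, 0x26]

  t0: 26 d6 90 d4 5c d7 b7 c0
  t1: 26 c6 90 0b 5c 1f b7 c0
  t2: c0 b7 1f 5c 0b 90 c6 26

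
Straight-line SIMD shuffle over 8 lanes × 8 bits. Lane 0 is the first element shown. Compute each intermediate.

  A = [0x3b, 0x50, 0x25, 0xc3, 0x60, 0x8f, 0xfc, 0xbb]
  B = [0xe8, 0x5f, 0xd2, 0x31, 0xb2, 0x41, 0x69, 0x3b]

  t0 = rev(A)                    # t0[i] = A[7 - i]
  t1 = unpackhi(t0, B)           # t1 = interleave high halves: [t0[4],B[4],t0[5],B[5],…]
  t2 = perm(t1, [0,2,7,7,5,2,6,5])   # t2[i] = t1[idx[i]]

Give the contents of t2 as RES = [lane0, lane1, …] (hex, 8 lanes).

t0 = [0xbb, 0xfc, 0x8f, 0x60, 0xc3, 0x25, 0x50, 0x3b]
t1 = [0xc3, 0xb2, 0x25, 0x41, 0x50, 0x69, 0x3b, 0x3b]
t2 = [0xc3, 0x25, 0x3b, 0x3b, 0x69, 0x25, 0x3b, 0x69]

RES = [ 0xc3  0x25  0x3b  0x3b  0x69  0x25  0x3b  0x69 ]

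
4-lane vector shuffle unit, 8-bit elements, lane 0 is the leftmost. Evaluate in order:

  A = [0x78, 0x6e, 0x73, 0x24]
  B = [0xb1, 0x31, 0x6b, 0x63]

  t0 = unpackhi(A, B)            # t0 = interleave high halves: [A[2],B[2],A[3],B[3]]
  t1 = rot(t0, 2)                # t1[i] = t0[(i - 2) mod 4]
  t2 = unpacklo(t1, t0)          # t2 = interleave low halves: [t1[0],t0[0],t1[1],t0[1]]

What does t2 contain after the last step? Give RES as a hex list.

RES = [0x24, 0x73, 0x63, 0x6b]

  t0: 73 6b 24 63
  t1: 24 63 73 6b
  t2: 24 73 63 6b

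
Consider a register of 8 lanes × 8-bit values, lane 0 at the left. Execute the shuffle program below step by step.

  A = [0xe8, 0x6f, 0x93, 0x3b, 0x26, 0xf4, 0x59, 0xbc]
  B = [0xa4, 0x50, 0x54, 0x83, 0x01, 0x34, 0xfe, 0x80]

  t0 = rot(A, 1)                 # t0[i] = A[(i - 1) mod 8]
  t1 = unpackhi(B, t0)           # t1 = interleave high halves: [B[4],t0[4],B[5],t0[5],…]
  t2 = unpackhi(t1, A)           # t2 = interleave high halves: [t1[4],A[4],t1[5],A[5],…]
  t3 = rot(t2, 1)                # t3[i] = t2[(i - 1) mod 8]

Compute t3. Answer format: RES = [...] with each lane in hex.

  t0: bc e8 6f 93 3b 26 f4 59
  t1: 01 3b 34 26 fe f4 80 59
  t2: fe 26 f4 f4 80 59 59 bc
  t3: bc fe 26 f4 f4 80 59 59

RES = [0xbc, 0xfe, 0x26, 0xf4, 0xf4, 0x80, 0x59, 0x59]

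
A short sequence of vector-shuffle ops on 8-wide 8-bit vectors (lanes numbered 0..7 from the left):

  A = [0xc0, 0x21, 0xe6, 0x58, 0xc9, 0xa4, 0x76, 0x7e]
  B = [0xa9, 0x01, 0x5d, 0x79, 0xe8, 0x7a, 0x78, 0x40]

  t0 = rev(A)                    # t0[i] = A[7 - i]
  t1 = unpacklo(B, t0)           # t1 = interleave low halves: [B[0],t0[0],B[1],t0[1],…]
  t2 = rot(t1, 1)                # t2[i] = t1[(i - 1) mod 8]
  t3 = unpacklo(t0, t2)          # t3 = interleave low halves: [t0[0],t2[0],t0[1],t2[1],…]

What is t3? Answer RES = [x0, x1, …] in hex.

RES = [ 0x7e  0xc9  0x76  0xa9  0xa4  0x7e  0xc9  0x01 ]

→ t0 |7e|76|a4|c9|58|e6|21|c0|
→ t1 |a9|7e|01|76|5d|a4|79|c9|
→ t2 |c9|a9|7e|01|76|5d|a4|79|
→ t3 |7e|c9|76|a9|a4|7e|c9|01|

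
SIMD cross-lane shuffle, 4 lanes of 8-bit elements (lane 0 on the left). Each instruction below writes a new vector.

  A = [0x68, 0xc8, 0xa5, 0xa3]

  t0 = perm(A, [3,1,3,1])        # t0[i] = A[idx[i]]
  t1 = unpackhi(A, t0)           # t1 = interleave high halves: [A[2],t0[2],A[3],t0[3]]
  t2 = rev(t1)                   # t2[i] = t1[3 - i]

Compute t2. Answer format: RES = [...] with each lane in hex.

RES = [ 0xc8  0xa3  0xa3  0xa5 ]

  t0: a3 c8 a3 c8
  t1: a5 a3 a3 c8
  t2: c8 a3 a3 a5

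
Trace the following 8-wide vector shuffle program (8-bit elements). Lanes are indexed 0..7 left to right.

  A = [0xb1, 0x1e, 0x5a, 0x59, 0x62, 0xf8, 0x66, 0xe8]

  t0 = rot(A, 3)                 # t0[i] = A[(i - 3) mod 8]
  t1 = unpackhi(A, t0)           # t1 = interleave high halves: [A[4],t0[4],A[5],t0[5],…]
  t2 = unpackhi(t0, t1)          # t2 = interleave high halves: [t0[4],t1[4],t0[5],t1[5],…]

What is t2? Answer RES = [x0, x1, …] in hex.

RES = [0x1e, 0x66, 0x5a, 0x59, 0x59, 0xe8, 0x62, 0x62]

  t0: f8 66 e8 b1 1e 5a 59 62
  t1: 62 1e f8 5a 66 59 e8 62
  t2: 1e 66 5a 59 59 e8 62 62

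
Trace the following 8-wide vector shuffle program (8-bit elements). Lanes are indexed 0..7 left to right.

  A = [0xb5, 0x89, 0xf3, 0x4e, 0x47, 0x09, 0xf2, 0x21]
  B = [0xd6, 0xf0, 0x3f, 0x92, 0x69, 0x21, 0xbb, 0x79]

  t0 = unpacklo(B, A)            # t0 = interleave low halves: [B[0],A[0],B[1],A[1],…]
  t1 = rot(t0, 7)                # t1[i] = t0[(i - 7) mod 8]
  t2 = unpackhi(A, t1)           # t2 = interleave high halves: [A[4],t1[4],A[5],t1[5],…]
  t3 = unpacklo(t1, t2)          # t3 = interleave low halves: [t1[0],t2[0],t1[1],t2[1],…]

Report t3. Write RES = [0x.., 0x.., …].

→ t0 |d6|b5|f0|89|3f|f3|92|4e|
→ t1 |b5|f0|89|3f|f3|92|4e|d6|
→ t2 |47|f3|09|92|f2|4e|21|d6|
→ t3 |b5|47|f0|f3|89|09|3f|92|

RES = [0xb5, 0x47, 0xf0, 0xf3, 0x89, 0x09, 0x3f, 0x92]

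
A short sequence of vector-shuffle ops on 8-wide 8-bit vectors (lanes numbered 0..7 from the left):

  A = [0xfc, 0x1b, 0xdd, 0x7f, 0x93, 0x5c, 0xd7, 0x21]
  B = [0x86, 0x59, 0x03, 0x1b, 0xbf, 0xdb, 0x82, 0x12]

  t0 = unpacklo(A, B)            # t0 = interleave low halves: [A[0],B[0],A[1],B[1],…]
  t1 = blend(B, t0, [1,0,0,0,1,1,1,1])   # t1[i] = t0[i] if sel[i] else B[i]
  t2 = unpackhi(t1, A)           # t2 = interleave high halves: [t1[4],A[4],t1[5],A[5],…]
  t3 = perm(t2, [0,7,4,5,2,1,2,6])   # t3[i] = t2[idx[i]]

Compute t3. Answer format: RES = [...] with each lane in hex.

RES = [0xdd, 0x21, 0x7f, 0xd7, 0x03, 0x93, 0x03, 0x1b]

t0 = [0xfc, 0x86, 0x1b, 0x59, 0xdd, 0x03, 0x7f, 0x1b]
t1 = [0xfc, 0x59, 0x03, 0x1b, 0xdd, 0x03, 0x7f, 0x1b]
t2 = [0xdd, 0x93, 0x03, 0x5c, 0x7f, 0xd7, 0x1b, 0x21]
t3 = [0xdd, 0x21, 0x7f, 0xd7, 0x03, 0x93, 0x03, 0x1b]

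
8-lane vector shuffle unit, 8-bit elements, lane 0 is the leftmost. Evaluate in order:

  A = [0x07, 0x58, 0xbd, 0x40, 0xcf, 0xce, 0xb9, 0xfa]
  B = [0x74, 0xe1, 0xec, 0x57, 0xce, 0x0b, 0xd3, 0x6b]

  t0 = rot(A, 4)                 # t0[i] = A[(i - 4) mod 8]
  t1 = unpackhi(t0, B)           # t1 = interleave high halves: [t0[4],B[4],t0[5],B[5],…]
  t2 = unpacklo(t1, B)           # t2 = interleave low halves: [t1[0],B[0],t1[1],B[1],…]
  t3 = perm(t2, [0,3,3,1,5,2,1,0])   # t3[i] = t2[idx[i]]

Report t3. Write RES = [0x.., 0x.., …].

RES = [ 0x07  0xe1  0xe1  0x74  0xec  0xce  0x74  0x07 ]

t0 = [0xcf, 0xce, 0xb9, 0xfa, 0x07, 0x58, 0xbd, 0x40]
t1 = [0x07, 0xce, 0x58, 0x0b, 0xbd, 0xd3, 0x40, 0x6b]
t2 = [0x07, 0x74, 0xce, 0xe1, 0x58, 0xec, 0x0b, 0x57]
t3 = [0x07, 0xe1, 0xe1, 0x74, 0xec, 0xce, 0x74, 0x07]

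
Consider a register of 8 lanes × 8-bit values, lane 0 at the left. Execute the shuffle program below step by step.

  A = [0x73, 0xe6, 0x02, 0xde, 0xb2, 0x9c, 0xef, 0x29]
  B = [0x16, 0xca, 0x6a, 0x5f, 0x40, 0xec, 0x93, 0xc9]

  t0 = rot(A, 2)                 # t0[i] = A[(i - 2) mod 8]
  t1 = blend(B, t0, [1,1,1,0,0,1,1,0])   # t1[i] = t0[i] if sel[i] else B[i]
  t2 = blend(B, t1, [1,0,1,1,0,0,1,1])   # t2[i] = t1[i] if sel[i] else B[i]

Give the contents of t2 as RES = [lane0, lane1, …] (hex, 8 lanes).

→ t0 |ef|29|73|e6|02|de|b2|9c|
→ t1 |ef|29|73|5f|40|de|b2|c9|
→ t2 |ef|ca|73|5f|40|ec|b2|c9|

RES = [ 0xef  0xca  0x73  0x5f  0x40  0xec  0xb2  0xc9 ]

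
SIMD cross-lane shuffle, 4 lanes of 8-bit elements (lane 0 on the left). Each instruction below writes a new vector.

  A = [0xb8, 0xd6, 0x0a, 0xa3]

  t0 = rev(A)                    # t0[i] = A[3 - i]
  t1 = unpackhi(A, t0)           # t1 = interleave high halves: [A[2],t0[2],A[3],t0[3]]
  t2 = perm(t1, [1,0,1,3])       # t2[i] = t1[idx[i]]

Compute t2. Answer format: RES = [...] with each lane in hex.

→ t0 |a3|0a|d6|b8|
→ t1 |0a|d6|a3|b8|
→ t2 |d6|0a|d6|b8|

RES = [ 0xd6  0x0a  0xd6  0xb8 ]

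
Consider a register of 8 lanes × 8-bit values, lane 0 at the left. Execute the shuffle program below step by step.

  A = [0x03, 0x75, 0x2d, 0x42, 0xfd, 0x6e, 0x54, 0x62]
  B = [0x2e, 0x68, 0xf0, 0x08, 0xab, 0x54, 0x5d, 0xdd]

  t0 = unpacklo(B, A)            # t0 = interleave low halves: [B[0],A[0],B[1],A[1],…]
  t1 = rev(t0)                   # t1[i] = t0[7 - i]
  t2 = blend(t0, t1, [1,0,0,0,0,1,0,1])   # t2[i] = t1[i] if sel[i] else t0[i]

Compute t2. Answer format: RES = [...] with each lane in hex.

→ t0 |2e|03|68|75|f0|2d|08|42|
→ t1 |42|08|2d|f0|75|68|03|2e|
→ t2 |42|03|68|75|f0|68|08|2e|

RES = [ 0x42  0x03  0x68  0x75  0xf0  0x68  0x08  0x2e ]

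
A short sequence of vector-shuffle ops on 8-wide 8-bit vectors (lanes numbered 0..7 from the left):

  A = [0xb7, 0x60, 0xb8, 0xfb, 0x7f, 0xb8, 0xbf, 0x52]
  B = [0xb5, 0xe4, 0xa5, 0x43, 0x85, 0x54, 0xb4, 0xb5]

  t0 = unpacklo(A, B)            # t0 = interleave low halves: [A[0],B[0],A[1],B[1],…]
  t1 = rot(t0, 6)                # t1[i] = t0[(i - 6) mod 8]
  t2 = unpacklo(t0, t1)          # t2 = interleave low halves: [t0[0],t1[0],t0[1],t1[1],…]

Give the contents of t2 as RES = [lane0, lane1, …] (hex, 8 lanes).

RES = [0xb7, 0x60, 0xb5, 0xe4, 0x60, 0xb8, 0xe4, 0xa5]

→ t0 |b7|b5|60|e4|b8|a5|fb|43|
→ t1 |60|e4|b8|a5|fb|43|b7|b5|
→ t2 |b7|60|b5|e4|60|b8|e4|a5|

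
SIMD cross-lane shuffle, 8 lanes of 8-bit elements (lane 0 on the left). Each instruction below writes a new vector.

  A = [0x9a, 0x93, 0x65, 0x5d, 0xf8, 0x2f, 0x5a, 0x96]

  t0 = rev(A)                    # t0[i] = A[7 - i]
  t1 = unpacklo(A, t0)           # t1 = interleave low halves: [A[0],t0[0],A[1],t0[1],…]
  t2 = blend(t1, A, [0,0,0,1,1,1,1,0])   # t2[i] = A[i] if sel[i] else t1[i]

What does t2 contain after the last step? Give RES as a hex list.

  t0: 96 5a 2f f8 5d 65 93 9a
  t1: 9a 96 93 5a 65 2f 5d f8
  t2: 9a 96 93 5d f8 2f 5a f8

RES = [ 0x9a  0x96  0x93  0x5d  0xf8  0x2f  0x5a  0xf8 ]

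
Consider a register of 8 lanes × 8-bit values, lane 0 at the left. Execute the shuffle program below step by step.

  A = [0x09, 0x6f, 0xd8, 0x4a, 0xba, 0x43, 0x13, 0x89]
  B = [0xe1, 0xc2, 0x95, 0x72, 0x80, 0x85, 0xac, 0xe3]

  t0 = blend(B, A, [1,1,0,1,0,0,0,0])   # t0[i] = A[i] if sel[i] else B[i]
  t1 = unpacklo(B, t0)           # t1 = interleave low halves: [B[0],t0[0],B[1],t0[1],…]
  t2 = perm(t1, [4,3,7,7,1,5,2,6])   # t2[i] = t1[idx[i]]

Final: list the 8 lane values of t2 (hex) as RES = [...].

RES = [ 0x95  0x6f  0x4a  0x4a  0x09  0x95  0xc2  0x72 ]

  t0: 09 6f 95 4a 80 85 ac e3
  t1: e1 09 c2 6f 95 95 72 4a
  t2: 95 6f 4a 4a 09 95 c2 72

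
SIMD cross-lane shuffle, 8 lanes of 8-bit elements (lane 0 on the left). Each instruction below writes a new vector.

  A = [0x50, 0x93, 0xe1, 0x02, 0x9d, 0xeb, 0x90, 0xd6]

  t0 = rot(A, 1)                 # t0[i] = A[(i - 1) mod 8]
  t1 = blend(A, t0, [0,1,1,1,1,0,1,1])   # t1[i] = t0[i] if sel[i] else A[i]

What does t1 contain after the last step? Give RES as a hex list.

t0 = [0xd6, 0x50, 0x93, 0xe1, 0x02, 0x9d, 0xeb, 0x90]
t1 = [0x50, 0x50, 0x93, 0xe1, 0x02, 0xeb, 0xeb, 0x90]

RES = [0x50, 0x50, 0x93, 0xe1, 0x02, 0xeb, 0xeb, 0x90]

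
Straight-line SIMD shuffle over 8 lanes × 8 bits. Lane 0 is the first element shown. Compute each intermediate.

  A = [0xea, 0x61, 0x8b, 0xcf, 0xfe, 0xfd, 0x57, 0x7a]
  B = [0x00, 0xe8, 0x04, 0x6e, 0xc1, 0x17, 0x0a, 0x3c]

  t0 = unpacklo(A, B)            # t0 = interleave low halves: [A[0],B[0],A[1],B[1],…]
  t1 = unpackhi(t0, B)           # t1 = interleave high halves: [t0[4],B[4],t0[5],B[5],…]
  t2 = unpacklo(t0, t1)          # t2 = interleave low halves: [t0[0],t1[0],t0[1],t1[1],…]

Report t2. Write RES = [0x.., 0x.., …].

→ t0 |ea|00|61|e8|8b|04|cf|6e|
→ t1 |8b|c1|04|17|cf|0a|6e|3c|
→ t2 |ea|8b|00|c1|61|04|e8|17|

RES = [0xea, 0x8b, 0x00, 0xc1, 0x61, 0x04, 0xe8, 0x17]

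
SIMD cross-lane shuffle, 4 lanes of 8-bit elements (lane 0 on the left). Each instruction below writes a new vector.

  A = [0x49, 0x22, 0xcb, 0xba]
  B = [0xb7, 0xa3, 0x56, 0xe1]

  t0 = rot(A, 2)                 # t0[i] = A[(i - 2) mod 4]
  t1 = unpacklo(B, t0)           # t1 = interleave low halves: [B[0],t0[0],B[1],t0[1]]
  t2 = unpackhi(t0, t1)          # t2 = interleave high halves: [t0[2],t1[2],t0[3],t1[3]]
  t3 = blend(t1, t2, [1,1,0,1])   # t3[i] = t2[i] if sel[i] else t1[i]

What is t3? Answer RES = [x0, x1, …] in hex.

RES = [0x49, 0xa3, 0xa3, 0xba]

t0 = [0xcb, 0xba, 0x49, 0x22]
t1 = [0xb7, 0xcb, 0xa3, 0xba]
t2 = [0x49, 0xa3, 0x22, 0xba]
t3 = [0x49, 0xa3, 0xa3, 0xba]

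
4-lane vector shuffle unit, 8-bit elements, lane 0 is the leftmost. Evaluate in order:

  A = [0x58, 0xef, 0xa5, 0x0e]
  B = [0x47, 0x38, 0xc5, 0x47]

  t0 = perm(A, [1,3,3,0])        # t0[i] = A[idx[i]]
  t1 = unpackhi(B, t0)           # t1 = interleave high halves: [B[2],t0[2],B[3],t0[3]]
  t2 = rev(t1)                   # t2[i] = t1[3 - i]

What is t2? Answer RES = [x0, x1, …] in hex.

t0 = [0xef, 0x0e, 0x0e, 0x58]
t1 = [0xc5, 0x0e, 0x47, 0x58]
t2 = [0x58, 0x47, 0x0e, 0xc5]

RES = [ 0x58  0x47  0x0e  0xc5 ]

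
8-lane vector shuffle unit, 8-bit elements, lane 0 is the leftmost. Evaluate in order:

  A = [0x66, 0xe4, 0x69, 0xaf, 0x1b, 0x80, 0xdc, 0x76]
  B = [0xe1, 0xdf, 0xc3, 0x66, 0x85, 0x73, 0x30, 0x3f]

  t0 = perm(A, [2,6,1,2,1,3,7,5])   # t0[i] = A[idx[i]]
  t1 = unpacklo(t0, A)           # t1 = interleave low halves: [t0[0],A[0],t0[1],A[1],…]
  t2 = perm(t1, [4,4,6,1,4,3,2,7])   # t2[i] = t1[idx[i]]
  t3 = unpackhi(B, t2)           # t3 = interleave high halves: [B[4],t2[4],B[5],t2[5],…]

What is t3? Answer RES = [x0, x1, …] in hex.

RES = [ 0x85  0xe4  0x73  0xe4  0x30  0xdc  0x3f  0xaf ]

t0 = [0x69, 0xdc, 0xe4, 0x69, 0xe4, 0xaf, 0x76, 0x80]
t1 = [0x69, 0x66, 0xdc, 0xe4, 0xe4, 0x69, 0x69, 0xaf]
t2 = [0xe4, 0xe4, 0x69, 0x66, 0xe4, 0xe4, 0xdc, 0xaf]
t3 = [0x85, 0xe4, 0x73, 0xe4, 0x30, 0xdc, 0x3f, 0xaf]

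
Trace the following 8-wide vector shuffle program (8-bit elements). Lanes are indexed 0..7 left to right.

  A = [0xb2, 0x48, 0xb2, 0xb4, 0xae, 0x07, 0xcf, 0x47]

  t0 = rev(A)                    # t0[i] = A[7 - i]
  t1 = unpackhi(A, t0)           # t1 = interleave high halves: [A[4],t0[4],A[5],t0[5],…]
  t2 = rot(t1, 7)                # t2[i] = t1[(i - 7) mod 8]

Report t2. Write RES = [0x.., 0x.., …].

RES = [0xb4, 0x07, 0xb2, 0xcf, 0x48, 0x47, 0xb2, 0xae]

→ t0 |47|cf|07|ae|b4|b2|48|b2|
→ t1 |ae|b4|07|b2|cf|48|47|b2|
→ t2 |b4|07|b2|cf|48|47|b2|ae|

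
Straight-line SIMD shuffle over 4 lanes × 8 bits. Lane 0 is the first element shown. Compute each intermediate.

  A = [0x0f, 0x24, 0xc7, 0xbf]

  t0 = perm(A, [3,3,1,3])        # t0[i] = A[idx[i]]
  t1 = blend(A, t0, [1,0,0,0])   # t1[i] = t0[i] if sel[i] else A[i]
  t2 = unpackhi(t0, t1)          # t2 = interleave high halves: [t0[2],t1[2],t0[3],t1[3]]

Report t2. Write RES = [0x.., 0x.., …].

→ t0 |bf|bf|24|bf|
→ t1 |bf|24|c7|bf|
→ t2 |24|c7|bf|bf|

RES = [ 0x24  0xc7  0xbf  0xbf ]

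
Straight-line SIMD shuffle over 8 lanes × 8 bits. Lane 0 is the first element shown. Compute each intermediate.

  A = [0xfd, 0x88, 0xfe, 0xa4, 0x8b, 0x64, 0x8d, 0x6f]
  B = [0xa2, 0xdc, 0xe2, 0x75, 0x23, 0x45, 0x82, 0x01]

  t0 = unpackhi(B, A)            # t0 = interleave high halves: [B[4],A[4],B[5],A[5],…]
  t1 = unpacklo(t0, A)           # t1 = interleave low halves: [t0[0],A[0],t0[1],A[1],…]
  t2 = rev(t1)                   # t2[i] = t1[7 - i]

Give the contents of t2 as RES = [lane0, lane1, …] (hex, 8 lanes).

  t0: 23 8b 45 64 82 8d 01 6f
  t1: 23 fd 8b 88 45 fe 64 a4
  t2: a4 64 fe 45 88 8b fd 23

RES = [ 0xa4  0x64  0xfe  0x45  0x88  0x8b  0xfd  0x23 ]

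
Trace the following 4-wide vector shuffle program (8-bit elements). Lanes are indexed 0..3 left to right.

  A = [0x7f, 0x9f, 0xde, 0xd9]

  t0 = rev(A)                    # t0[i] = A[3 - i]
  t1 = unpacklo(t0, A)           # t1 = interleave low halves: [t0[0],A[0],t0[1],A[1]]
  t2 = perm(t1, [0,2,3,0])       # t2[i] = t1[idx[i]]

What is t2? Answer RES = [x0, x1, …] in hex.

RES = [0xd9, 0xde, 0x9f, 0xd9]

→ t0 |d9|de|9f|7f|
→ t1 |d9|7f|de|9f|
→ t2 |d9|de|9f|d9|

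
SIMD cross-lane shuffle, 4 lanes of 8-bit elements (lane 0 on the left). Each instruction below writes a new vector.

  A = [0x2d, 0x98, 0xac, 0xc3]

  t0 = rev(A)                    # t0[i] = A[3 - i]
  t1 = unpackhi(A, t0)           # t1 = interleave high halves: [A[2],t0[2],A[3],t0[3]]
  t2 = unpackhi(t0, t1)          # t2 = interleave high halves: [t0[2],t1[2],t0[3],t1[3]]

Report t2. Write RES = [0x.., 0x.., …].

t0 = [0xc3, 0xac, 0x98, 0x2d]
t1 = [0xac, 0x98, 0xc3, 0x2d]
t2 = [0x98, 0xc3, 0x2d, 0x2d]

RES = [0x98, 0xc3, 0x2d, 0x2d]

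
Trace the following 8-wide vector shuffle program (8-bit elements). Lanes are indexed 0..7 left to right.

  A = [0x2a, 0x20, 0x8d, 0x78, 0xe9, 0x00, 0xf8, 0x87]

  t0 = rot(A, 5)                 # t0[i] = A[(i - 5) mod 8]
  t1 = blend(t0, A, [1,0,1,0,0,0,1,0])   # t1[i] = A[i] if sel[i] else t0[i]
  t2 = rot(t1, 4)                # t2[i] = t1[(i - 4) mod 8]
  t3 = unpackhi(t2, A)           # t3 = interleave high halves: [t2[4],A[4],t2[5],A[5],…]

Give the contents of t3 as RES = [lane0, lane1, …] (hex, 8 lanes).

RES = [ 0x2a  0xe9  0xe9  0x00  0x8d  0xf8  0xf8  0x87 ]

→ t0 |78|e9|00|f8|87|2a|20|8d|
→ t1 |2a|e9|8d|f8|87|2a|f8|8d|
→ t2 |87|2a|f8|8d|2a|e9|8d|f8|
→ t3 |2a|e9|e9|00|8d|f8|f8|87|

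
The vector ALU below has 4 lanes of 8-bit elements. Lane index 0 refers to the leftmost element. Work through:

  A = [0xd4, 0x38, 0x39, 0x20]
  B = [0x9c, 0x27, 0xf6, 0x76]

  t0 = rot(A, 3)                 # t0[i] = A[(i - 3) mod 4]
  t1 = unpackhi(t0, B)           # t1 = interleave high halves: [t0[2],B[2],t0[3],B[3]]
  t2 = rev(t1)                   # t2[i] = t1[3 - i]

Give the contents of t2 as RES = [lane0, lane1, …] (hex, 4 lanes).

t0 = [0x38, 0x39, 0x20, 0xd4]
t1 = [0x20, 0xf6, 0xd4, 0x76]
t2 = [0x76, 0xd4, 0xf6, 0x20]

RES = [0x76, 0xd4, 0xf6, 0x20]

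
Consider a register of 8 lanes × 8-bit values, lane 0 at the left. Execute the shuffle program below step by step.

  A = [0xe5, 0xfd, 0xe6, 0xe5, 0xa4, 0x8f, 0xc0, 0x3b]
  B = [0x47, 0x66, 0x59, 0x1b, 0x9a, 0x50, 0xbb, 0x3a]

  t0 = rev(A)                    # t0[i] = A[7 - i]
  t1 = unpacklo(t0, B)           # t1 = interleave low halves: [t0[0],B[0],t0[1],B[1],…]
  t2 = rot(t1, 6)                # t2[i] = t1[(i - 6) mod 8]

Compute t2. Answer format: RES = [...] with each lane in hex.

→ t0 |3b|c0|8f|a4|e5|e6|fd|e5|
→ t1 |3b|47|c0|66|8f|59|a4|1b|
→ t2 |c0|66|8f|59|a4|1b|3b|47|

RES = [ 0xc0  0x66  0x8f  0x59  0xa4  0x1b  0x3b  0x47 ]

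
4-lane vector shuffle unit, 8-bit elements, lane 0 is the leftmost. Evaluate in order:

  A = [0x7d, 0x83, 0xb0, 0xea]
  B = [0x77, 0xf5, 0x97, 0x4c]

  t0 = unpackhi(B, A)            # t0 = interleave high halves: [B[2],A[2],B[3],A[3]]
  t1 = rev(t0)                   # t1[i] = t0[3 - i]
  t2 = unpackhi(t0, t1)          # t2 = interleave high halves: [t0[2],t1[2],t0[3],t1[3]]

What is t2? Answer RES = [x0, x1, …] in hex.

RES = [0x4c, 0xb0, 0xea, 0x97]

t0 = [0x97, 0xb0, 0x4c, 0xea]
t1 = [0xea, 0x4c, 0xb0, 0x97]
t2 = [0x4c, 0xb0, 0xea, 0x97]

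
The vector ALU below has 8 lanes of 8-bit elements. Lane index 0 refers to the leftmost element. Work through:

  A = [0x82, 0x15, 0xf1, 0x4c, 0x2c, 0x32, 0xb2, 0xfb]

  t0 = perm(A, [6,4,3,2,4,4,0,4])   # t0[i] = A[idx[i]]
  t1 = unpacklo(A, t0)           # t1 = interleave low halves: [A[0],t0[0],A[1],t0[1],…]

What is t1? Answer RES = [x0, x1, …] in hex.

RES = [ 0x82  0xb2  0x15  0x2c  0xf1  0x4c  0x4c  0xf1 ]

→ t0 |b2|2c|4c|f1|2c|2c|82|2c|
→ t1 |82|b2|15|2c|f1|4c|4c|f1|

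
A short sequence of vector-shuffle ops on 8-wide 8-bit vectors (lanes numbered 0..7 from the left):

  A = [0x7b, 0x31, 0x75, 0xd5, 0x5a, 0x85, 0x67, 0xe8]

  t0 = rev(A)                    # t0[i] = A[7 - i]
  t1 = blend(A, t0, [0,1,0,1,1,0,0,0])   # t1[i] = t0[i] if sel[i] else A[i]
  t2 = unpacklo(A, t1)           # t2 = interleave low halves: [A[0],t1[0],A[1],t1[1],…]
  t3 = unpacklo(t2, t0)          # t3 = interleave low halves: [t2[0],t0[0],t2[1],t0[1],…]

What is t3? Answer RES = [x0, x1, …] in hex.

RES = [ 0x7b  0xe8  0x7b  0x67  0x31  0x85  0x67  0x5a ]

  t0: e8 67 85 5a d5 75 31 7b
  t1: 7b 67 75 5a d5 85 67 e8
  t2: 7b 7b 31 67 75 75 d5 5a
  t3: 7b e8 7b 67 31 85 67 5a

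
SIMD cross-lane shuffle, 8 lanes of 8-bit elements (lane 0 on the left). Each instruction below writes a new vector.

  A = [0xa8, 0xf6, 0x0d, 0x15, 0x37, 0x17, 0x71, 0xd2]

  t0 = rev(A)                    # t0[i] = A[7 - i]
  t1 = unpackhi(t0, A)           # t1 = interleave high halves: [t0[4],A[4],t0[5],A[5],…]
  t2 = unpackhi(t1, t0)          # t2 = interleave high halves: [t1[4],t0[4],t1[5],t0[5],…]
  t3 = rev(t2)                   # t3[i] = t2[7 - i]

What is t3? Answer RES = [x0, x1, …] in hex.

t0 = [0xd2, 0x71, 0x17, 0x37, 0x15, 0x0d, 0xf6, 0xa8]
t1 = [0x15, 0x37, 0x0d, 0x17, 0xf6, 0x71, 0xa8, 0xd2]
t2 = [0xf6, 0x15, 0x71, 0x0d, 0xa8, 0xf6, 0xd2, 0xa8]
t3 = [0xa8, 0xd2, 0xf6, 0xa8, 0x0d, 0x71, 0x15, 0xf6]

RES = [ 0xa8  0xd2  0xf6  0xa8  0x0d  0x71  0x15  0xf6 ]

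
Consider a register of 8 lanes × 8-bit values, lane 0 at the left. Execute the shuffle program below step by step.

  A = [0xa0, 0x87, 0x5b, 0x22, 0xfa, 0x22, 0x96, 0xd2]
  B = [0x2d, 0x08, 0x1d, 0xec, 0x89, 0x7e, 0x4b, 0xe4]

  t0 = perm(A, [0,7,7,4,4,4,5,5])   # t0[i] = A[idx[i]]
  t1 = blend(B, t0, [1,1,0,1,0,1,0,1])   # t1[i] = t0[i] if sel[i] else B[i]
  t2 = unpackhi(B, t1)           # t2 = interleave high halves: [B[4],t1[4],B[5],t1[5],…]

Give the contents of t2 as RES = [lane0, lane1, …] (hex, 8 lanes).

→ t0 |a0|d2|d2|fa|fa|fa|22|22|
→ t1 |a0|d2|1d|fa|89|fa|4b|22|
→ t2 |89|89|7e|fa|4b|4b|e4|22|

RES = [0x89, 0x89, 0x7e, 0xfa, 0x4b, 0x4b, 0xe4, 0x22]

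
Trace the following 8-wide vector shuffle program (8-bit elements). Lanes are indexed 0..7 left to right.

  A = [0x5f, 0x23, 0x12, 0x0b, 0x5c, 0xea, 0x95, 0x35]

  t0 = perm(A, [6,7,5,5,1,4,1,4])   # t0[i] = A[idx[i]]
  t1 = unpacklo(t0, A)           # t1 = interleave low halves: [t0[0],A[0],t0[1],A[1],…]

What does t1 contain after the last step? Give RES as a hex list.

RES = [0x95, 0x5f, 0x35, 0x23, 0xea, 0x12, 0xea, 0x0b]

→ t0 |95|35|ea|ea|23|5c|23|5c|
→ t1 |95|5f|35|23|ea|12|ea|0b|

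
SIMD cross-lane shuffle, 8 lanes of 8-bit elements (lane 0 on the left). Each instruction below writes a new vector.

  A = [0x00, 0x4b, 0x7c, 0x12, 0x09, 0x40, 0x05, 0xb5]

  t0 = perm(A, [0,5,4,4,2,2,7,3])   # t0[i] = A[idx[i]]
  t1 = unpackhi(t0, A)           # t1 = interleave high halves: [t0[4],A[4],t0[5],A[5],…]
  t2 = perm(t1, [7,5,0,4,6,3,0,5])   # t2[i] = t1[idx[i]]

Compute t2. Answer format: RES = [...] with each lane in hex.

RES = [0xb5, 0x05, 0x7c, 0xb5, 0x12, 0x40, 0x7c, 0x05]

  t0: 00 40 09 09 7c 7c b5 12
  t1: 7c 09 7c 40 b5 05 12 b5
  t2: b5 05 7c b5 12 40 7c 05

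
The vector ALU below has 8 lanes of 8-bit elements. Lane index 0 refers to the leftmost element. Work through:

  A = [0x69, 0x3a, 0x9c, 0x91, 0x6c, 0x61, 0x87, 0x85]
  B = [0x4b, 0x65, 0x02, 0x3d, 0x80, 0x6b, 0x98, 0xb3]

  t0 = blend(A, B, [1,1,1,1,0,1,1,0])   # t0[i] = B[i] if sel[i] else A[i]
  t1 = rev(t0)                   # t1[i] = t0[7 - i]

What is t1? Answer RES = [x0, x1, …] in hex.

→ t0 |4b|65|02|3d|6c|6b|98|85|
→ t1 |85|98|6b|6c|3d|02|65|4b|

RES = [ 0x85  0x98  0x6b  0x6c  0x3d  0x02  0x65  0x4b ]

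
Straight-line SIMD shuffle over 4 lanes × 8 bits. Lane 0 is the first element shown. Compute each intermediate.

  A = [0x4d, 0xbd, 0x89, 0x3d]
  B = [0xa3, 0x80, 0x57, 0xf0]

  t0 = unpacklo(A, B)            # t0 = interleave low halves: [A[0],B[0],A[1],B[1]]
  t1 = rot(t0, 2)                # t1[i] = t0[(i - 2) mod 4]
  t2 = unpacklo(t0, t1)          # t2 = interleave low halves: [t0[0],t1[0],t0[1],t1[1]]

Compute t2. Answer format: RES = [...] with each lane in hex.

RES = [0x4d, 0xbd, 0xa3, 0x80]

→ t0 |4d|a3|bd|80|
→ t1 |bd|80|4d|a3|
→ t2 |4d|bd|a3|80|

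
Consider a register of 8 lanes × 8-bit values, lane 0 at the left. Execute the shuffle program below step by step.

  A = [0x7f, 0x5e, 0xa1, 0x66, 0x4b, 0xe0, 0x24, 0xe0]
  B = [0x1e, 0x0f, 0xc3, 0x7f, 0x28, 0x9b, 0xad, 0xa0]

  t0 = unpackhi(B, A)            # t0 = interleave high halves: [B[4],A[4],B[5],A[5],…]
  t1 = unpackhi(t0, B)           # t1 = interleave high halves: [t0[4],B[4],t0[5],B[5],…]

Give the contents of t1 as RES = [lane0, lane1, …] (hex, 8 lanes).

RES = [ 0xad  0x28  0x24  0x9b  0xa0  0xad  0xe0  0xa0 ]

→ t0 |28|4b|9b|e0|ad|24|a0|e0|
→ t1 |ad|28|24|9b|a0|ad|e0|a0|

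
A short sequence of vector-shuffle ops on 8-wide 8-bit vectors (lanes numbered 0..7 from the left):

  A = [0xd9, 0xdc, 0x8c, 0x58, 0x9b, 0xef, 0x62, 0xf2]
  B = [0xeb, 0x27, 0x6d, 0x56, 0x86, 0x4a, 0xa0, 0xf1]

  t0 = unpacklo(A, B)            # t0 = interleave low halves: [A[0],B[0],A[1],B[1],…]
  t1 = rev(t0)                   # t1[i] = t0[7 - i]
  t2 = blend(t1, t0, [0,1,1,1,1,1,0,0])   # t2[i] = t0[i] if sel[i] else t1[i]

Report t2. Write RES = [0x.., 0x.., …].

  t0: d9 eb dc 27 8c 6d 58 56
  t1: 56 58 6d 8c 27 dc eb d9
  t2: 56 eb dc 27 8c 6d eb d9

RES = [ 0x56  0xeb  0xdc  0x27  0x8c  0x6d  0xeb  0xd9 ]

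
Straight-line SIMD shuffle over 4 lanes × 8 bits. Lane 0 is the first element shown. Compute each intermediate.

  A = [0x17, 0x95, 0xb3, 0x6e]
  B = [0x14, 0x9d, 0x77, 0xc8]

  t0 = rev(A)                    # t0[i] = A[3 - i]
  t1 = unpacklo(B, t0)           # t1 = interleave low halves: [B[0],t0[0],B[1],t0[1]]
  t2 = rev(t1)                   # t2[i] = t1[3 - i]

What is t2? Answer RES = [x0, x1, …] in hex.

RES = [ 0xb3  0x9d  0x6e  0x14 ]

  t0: 6e b3 95 17
  t1: 14 6e 9d b3
  t2: b3 9d 6e 14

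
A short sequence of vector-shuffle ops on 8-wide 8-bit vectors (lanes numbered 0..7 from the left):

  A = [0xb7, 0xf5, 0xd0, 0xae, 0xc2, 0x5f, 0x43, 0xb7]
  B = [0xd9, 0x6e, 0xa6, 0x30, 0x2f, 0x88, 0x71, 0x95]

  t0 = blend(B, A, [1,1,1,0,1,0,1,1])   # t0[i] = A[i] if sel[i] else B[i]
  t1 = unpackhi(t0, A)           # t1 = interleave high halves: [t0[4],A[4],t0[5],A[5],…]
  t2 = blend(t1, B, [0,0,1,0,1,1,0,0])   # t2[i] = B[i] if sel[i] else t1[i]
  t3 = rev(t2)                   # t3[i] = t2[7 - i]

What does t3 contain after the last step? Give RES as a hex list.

→ t0 |b7|f5|d0|30|c2|88|43|b7|
→ t1 |c2|c2|88|5f|43|43|b7|b7|
→ t2 |c2|c2|a6|5f|2f|88|b7|b7|
→ t3 |b7|b7|88|2f|5f|a6|c2|c2|

RES = [ 0xb7  0xb7  0x88  0x2f  0x5f  0xa6  0xc2  0xc2 ]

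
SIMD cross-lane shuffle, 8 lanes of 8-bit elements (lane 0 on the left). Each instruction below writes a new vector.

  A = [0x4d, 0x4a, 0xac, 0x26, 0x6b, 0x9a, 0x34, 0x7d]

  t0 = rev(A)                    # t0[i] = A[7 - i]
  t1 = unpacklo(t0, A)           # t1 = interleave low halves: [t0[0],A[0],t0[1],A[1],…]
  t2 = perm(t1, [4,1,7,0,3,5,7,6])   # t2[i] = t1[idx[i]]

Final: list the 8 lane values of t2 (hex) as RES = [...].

  t0: 7d 34 9a 6b 26 ac 4a 4d
  t1: 7d 4d 34 4a 9a ac 6b 26
  t2: 9a 4d 26 7d 4a ac 26 6b

RES = [0x9a, 0x4d, 0x26, 0x7d, 0x4a, 0xac, 0x26, 0x6b]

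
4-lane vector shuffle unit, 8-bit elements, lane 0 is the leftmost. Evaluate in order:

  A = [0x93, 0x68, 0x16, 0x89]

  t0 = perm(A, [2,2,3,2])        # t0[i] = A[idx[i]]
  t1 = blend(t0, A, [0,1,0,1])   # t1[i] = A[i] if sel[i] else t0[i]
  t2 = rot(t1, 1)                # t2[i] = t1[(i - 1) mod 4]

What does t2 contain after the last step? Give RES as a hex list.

t0 = [0x16, 0x16, 0x89, 0x16]
t1 = [0x16, 0x68, 0x89, 0x89]
t2 = [0x89, 0x16, 0x68, 0x89]

RES = [ 0x89  0x16  0x68  0x89 ]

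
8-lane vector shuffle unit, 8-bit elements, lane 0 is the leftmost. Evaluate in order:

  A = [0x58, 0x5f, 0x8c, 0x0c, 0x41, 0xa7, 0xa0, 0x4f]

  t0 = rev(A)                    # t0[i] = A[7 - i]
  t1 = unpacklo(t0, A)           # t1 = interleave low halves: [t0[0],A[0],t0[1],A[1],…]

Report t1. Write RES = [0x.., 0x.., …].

  t0: 4f a0 a7 41 0c 8c 5f 58
  t1: 4f 58 a0 5f a7 8c 41 0c

RES = [0x4f, 0x58, 0xa0, 0x5f, 0xa7, 0x8c, 0x41, 0x0c]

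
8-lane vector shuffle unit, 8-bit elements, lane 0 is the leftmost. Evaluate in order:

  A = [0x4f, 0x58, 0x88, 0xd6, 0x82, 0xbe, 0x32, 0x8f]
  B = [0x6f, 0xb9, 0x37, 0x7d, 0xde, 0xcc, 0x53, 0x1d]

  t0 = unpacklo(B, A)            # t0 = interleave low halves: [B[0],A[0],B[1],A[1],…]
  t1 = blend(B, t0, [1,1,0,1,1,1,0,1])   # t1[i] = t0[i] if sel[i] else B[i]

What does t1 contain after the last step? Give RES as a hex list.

RES = [0x6f, 0x4f, 0x37, 0x58, 0x37, 0x88, 0x53, 0xd6]

→ t0 |6f|4f|b9|58|37|88|7d|d6|
→ t1 |6f|4f|37|58|37|88|53|d6|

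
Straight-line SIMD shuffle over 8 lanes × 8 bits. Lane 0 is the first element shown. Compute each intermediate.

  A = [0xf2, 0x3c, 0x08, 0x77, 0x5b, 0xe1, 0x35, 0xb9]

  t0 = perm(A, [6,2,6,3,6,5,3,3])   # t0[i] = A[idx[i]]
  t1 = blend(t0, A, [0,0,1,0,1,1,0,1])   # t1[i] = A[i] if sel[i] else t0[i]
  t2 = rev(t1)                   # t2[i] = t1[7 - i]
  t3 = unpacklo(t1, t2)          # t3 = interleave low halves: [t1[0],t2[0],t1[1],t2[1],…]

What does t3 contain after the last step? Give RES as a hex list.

RES = [ 0x35  0xb9  0x08  0x77  0x08  0xe1  0x77  0x5b ]

  t0: 35 08 35 77 35 e1 77 77
  t1: 35 08 08 77 5b e1 77 b9
  t2: b9 77 e1 5b 77 08 08 35
  t3: 35 b9 08 77 08 e1 77 5b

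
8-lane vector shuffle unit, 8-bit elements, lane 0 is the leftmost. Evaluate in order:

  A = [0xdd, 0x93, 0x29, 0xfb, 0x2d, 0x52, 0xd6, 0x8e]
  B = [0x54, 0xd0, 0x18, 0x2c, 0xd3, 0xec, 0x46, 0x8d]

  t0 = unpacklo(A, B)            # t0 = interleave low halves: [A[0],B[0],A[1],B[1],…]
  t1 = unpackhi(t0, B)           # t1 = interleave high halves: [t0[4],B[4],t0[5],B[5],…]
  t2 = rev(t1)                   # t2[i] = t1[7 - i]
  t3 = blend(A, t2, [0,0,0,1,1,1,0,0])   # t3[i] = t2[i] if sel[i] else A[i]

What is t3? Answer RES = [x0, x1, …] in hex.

  t0: dd 54 93 d0 29 18 fb 2c
  t1: 29 d3 18 ec fb 46 2c 8d
  t2: 8d 2c 46 fb ec 18 d3 29
  t3: dd 93 29 fb ec 18 d6 8e

RES = [ 0xdd  0x93  0x29  0xfb  0xec  0x18  0xd6  0x8e ]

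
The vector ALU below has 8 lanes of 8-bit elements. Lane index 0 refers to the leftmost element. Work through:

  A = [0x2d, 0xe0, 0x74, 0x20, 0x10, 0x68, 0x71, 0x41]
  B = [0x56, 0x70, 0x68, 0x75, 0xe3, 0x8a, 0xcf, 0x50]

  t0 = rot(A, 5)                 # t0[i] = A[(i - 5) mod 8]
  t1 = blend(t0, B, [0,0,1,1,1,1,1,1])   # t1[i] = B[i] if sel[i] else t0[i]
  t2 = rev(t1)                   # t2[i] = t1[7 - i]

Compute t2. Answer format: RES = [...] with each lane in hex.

→ t0 |20|10|68|71|41|2d|e0|74|
→ t1 |20|10|68|75|e3|8a|cf|50|
→ t2 |50|cf|8a|e3|75|68|10|20|

RES = [0x50, 0xcf, 0x8a, 0xe3, 0x75, 0x68, 0x10, 0x20]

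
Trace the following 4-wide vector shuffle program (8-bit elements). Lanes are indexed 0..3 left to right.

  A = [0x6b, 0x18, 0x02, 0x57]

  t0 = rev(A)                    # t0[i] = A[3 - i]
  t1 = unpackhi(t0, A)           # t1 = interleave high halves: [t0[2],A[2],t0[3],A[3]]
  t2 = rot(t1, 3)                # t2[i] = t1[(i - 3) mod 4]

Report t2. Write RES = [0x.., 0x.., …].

RES = [0x02, 0x6b, 0x57, 0x18]

t0 = [0x57, 0x02, 0x18, 0x6b]
t1 = [0x18, 0x02, 0x6b, 0x57]
t2 = [0x02, 0x6b, 0x57, 0x18]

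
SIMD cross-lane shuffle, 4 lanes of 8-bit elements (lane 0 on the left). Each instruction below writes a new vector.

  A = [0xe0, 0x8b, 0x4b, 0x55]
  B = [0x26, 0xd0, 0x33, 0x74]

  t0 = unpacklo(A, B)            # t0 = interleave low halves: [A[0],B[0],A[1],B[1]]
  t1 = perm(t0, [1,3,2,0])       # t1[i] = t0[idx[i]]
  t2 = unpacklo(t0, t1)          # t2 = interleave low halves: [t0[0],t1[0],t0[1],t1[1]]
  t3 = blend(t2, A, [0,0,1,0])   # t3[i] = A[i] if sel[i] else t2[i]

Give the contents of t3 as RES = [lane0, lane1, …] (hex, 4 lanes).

RES = [0xe0, 0x26, 0x4b, 0xd0]

→ t0 |e0|26|8b|d0|
→ t1 |26|d0|8b|e0|
→ t2 |e0|26|26|d0|
→ t3 |e0|26|4b|d0|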